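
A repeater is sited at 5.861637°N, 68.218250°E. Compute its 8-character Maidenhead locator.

Offset from 180°W / 90°S: lon 248.21825°, lat 95.86164°.
Field: lon ⌊248.21825/20⌋ = 12 → M; lat ⌊95.86164/10⌋ = 9 → J.
Square: lon ⌊8.21825/2⌋ = 4; lat ⌊5.86164/1⌋ = 5.
Subsquare: lon ⌊0.21825/0.0833333⌋ = 2 → c; lat ⌊0.86164/0.0416667⌋ = 20 → u.
Extended square: lon ⌊0.05158/0.00833333⌋ = 6; lat ⌊0.02830/0.00416667⌋ = 6.

MJ45cu66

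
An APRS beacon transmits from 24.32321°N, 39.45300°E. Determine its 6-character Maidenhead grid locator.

Shift to the Maidenhead origin (180°W, 90°S): lon 219.4530, lat 114.3232.
Field (20°×10°, letters A–R): 219.4530/20 → 10 → K, 114.3232/10 → 11 → L; chars KL.
Square (2°×1°, digits 0–9): 19.4530/2 → 9, 4.3232/1 → 4; chars 94.
Subsquare (5′×2.5′, letters a–x): 1.4530/0.0833333 → 17 → r, 0.3232/0.0416667 → 7 → h; chars rh.

KL94rh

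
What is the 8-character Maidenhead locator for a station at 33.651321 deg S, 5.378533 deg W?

IF76hi43

Add 180° to longitude and 90° to latitude: 174.62147, 56.34868.
Field: lon ⌊174.62147/20⌋ = 8 → I; lat ⌊56.34868/10⌋ = 5 → F.
Square: lon ⌊14.62147/2⌋ = 7; lat ⌊6.34868/1⌋ = 6.
Subsquare: lon ⌊0.62147/0.0833333⌋ = 7 → h; lat ⌊0.34868/0.0416667⌋ = 8 → i.
Extended square: lon ⌊0.03813/0.00833333⌋ = 4; lat ⌊0.01535/0.00416667⌋ = 3.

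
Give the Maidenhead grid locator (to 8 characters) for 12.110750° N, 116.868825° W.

DK12nc56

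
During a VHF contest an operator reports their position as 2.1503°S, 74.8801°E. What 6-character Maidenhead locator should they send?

Shift to the Maidenhead origin (180°W, 90°S): lon 254.8801, lat 87.8497.
Field: lon ⌊254.8801/20⌋ = 12 → M; lat ⌊87.8497/10⌋ = 8 → I.
Square: lon ⌊14.8801/2⌋ = 7; lat ⌊7.8497/1⌋ = 7.
Subsquare: lon ⌊0.8801/0.0833333⌋ = 10 → k; lat ⌊0.8497/0.0416667⌋ = 20 → u.

MI77ku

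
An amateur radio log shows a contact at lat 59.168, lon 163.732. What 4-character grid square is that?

Shift to the Maidenhead origin (180°W, 90°S): lon 343.73, lat 149.17.
Field: lon ⌊343.73/20⌋ = 17 → R; lat ⌊149.17/10⌋ = 14 → O.
Square: lon ⌊3.73/2⌋ = 1; lat ⌊9.17/1⌋ = 9.

RO19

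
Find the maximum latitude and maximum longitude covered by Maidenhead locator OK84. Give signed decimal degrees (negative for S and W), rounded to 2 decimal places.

15.00, 118.00

Field O=14, K=10: +14·20° lon, +10·10° lat → SW at lon 100°, lat 10°.
Square 8, 4: +8·2° lon, +4·1° lat → SW at lon 116°, lat 14°.
Cell spans 2° lon × 1° lat. NE corner is SW corner plus one full cell.
latitude 15.00, longitude 118.00.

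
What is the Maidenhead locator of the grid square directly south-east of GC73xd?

Longitude subsquare x = 23; +1 → 24, wraps to 0 = a, carry into square.
Longitude square 7; +1 → 8.
Latitude subsquare d = 3; −1 → 2 = c.

GC83ac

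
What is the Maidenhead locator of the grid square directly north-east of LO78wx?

LO79xa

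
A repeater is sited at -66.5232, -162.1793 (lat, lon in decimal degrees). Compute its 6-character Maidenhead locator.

Add 180° to longitude and 90° to latitude: 17.8207, 23.4768.
Field: lon ⌊17.8207/20⌋ = 0 → A; lat ⌊23.4768/10⌋ = 2 → C.
Square: lon ⌊17.8207/2⌋ = 8; lat ⌊3.4768/1⌋ = 3.
Subsquare: lon ⌊1.8207/0.0833333⌋ = 21 → v; lat ⌊0.4768/0.0416667⌋ = 11 → l.

AC83vl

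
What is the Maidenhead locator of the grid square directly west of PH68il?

PH68hl

Longitude subsquare i = 8; −1 → 7 = h.
The latitude characters are unchanged.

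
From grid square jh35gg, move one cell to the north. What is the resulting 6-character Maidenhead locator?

JH35gh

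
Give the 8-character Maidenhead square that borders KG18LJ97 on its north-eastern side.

Longitude extended square 9; +1 → 10, wraps to 0, carry into subsquare.
Longitude subsquare l = 11; +1 → 12 = m.
Latitude extended square 7; +1 → 8.

KG18mj08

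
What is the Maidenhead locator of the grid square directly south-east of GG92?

Longitude square 9; +1 → 10, wraps to 0, carry into field.
Longitude field G = 6; +1 → 7 = H.
Latitude square 2; −1 → 1.

HG01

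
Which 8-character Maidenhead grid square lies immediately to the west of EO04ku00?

Longitude extended square 0; −1 → -1, wraps to 9, carry into subsquare.
Longitude subsquare k = 10; −1 → 9 = j.
The latitude characters are unchanged.

EO04ju90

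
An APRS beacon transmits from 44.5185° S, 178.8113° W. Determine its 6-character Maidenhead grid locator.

Add 180° to longitude and 90° to latitude: 1.1887, 45.4815.
Field: 1.1887/20 → 0 → A, 45.4815/10 → 4 → E; chars AE.
Square: 1.1887/2 → 0, 5.4815/1 → 5; chars 05.
Subsquare: 1.1887/0.0833333 → 14 → o, 0.4815/0.0416667 → 11 → l; chars ol.

AE05ol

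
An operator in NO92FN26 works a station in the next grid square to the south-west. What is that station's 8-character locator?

Longitude extended square 2; −1 → 1.
Latitude extended square 6; −1 → 5.

NO92fn15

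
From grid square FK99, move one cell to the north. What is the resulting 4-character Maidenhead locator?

FL90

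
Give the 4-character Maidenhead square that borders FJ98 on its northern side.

Latitude square 8; +1 → 9.
The longitude characters are unchanged.

FJ99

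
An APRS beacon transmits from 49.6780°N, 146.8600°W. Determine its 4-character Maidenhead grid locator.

BN69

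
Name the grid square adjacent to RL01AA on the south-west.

QL90xx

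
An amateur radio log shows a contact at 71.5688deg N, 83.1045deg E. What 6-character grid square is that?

Shift to the Maidenhead origin (180°W, 90°S): lon 263.1045, lat 161.5688.
Field: lon ⌊263.1045/20⌋ = 13 → N; lat ⌊161.5688/10⌋ = 16 → Q.
Square: lon ⌊3.1045/2⌋ = 1; lat ⌊1.5688/1⌋ = 1.
Subsquare: lon ⌊1.1045/0.0833333⌋ = 13 → n; lat ⌊0.5688/0.0416667⌋ = 13 → n.

NQ11nn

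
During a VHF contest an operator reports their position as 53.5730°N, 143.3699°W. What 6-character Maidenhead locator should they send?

Offset from 180°W / 90°S: lon 36.6301°, lat 143.5730°.
Field: 36.6301/20 → 1 → B, 143.5730/10 → 14 → O; chars BO.
Square: 16.6301/2 → 8, 3.5730/1 → 3; chars 83.
Subsquare: 0.6301/0.0833333 → 7 → h, 0.5730/0.0416667 → 13 → n; chars hn.

BO83hn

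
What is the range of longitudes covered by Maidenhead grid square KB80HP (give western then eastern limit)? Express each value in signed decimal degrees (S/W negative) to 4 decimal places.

Field K=10, B=1: +10·20° lon, +1·10° lat → SW at lon 20°, lat -80°.
Square 8, 0: +8·2° lon, +0·1° lat → SW at lon 36°, lat -80°.
Subsquare h=7, p=15: +7·0.0833333° lon, +15·0.0416667° lat → SW at lon 36.5833°, lat -79.375°.
Cell spans 0.0833333° lon × 0.0416667° lat.
west 36.5833, east 36.6667.

36.5833, 36.6667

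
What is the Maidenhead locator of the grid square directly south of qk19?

Latitude square 9; −1 → 8.
The longitude characters are unchanged.

QK18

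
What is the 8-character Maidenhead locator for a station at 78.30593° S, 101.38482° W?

DB91hq36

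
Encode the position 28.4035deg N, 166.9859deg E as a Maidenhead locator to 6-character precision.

RL38lj

Shift to the Maidenhead origin (180°W, 90°S): lon 346.9859, lat 118.4035.
Field: lon ⌊346.9859/20⌋ = 17 → R; lat ⌊118.4035/10⌋ = 11 → L.
Square: lon ⌊6.9859/2⌋ = 3; lat ⌊8.4035/1⌋ = 8.
Subsquare: lon ⌊0.9859/0.0833333⌋ = 11 → l; lat ⌊0.4035/0.0416667⌋ = 9 → j.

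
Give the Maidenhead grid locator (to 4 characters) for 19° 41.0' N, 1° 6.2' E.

Shift to the Maidenhead origin (180°W, 90°S): lon 181.10, lat 109.68.
Field (20°×10°, letters A–R): lon ⌊181.10/20⌋ = 9 → J; lat ⌊109.68/10⌋ = 10 → K.
Square (2°×1°, digits 0–9): lon ⌊1.10/2⌋ = 0; lat ⌊9.68/1⌋ = 9.

JK09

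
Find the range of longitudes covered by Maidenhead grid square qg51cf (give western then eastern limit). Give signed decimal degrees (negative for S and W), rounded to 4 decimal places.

150.1667, 150.2500

Field Q=16, G=6: +16·20° lon, +6·10° lat → SW at lon 140°, lat -30°.
Square 5, 1: +5·2° lon, +1·1° lat → SW at lon 150°, lat -29°.
Subsquare c=2, f=5: +2·0.0833333° lon, +5·0.0416667° lat → SW at lon 150.167°, lat -28.7917°.
Cell spans 0.0833333° lon × 0.0416667° lat.
west 150.1667, east 150.2500.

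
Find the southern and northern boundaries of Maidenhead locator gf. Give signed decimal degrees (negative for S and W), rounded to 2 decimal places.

-40.00, -30.00

Field G=6, F=5: +6·20° lon, +5·10° lat → SW at lon -60°, lat -40°.
Cell spans 20° lon × 10° lat.
south -40.00, north -30.00.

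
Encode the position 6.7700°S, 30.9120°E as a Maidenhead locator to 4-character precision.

KI53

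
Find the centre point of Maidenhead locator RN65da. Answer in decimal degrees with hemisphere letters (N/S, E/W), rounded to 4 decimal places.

Field R=17, N=13: +17·20° lon, +13·10° lat → SW at lon 160°, lat 40°.
Square 6, 5: +6·2° lon, +5·1° lat → SW at lon 172°, lat 45°.
Subsquare d=3, a=0: +3·0.0833333° lon, +0·0.0416667° lat → SW at lon 172.25°, lat 45°.
Cell spans 0.0833333° lon × 0.0416667° lat. Centre is SW corner plus half of each.
latitude 45.0208° N, longitude 172.2917° E.

45.0208° N, 172.2917° E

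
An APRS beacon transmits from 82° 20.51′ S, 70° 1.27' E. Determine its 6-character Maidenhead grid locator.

MA57ap

Offset from 180°W / 90°S: lon 250.0212°, lat 7.6582°.
Field: 250.0212/20 → 12 → M, 7.6582/10 → 0 → A; chars MA.
Square: 10.0212/2 → 5, 7.6582/1 → 7; chars 57.
Subsquare: 0.0212/0.0833333 → 0 → a, 0.6582/0.0416667 → 15 → p; chars ap.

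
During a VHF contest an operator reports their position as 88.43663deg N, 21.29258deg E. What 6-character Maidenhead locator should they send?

Offset from 180°W / 90°S: lon 201.2926°, lat 178.4366°.
Field: lon ⌊201.2926/20⌋ = 10 → K; lat ⌊178.4366/10⌋ = 17 → R.
Square: lon ⌊1.2926/2⌋ = 0; lat ⌊8.4366/1⌋ = 8.
Subsquare: lon ⌊1.2926/0.0833333⌋ = 15 → p; lat ⌊0.4366/0.0416667⌋ = 10 → k.

KR08pk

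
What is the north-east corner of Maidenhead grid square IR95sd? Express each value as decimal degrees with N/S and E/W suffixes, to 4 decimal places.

85.1667° N, 0.4167° W

Field I=8, R=17: +8·20° lon, +17·10° lat → SW at lon -20°, lat 80°.
Square 9, 5: +9·2° lon, +5·1° lat → SW at lon -2°, lat 85°.
Subsquare s=18, d=3: +18·0.0833333° lon, +3·0.0416667° lat → SW at lon -0.5°, lat 85.125°.
Cell spans 0.0833333° lon × 0.0416667° lat. NE corner is SW corner plus one full cell.
latitude 85.1667° N, longitude 0.4167° W.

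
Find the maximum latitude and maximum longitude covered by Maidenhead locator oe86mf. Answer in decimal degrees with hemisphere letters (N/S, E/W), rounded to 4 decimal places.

Field O=14, E=4: +14·20° lon, +4·10° lat → SW at lon 100°, lat -50°.
Square 8, 6: +8·2° lon, +6·1° lat → SW at lon 116°, lat -44°.
Subsquare m=12, f=5: +12·0.0833333° lon, +5·0.0416667° lat → SW at lon 117°, lat -43.7917°.
Cell spans 0.0833333° lon × 0.0416667° lat. NE corner is SW corner plus one full cell.
latitude 43.7500° S, longitude 117.0833° E.

43.7500° S, 117.0833° E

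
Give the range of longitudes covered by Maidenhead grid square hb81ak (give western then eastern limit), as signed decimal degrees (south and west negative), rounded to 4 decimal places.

-24.0000, -23.9167

Field H=7, B=1: +7·20° lon, +1·10° lat → SW at lon -40°, lat -80°.
Square 8, 1: +8·2° lon, +1·1° lat → SW at lon -24°, lat -79°.
Subsquare a=0, k=10: +0·0.0833333° lon, +10·0.0416667° lat → SW at lon -24°, lat -78.5833°.
Cell spans 0.0833333° lon × 0.0416667° lat.
west -24.0000, east -23.9167.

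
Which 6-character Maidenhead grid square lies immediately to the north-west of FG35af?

Longitude subsquare a = 0; −1 → -1, wraps to 23 = x, carry into square.
Longitude square 3; −1 → 2.
Latitude subsquare f = 5; +1 → 6 = g.

FG25xg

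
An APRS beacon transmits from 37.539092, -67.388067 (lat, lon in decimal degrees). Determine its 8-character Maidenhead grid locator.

FM67hm39

Add 180° to longitude and 90° to latitude: 112.61193, 127.53909.
Field: lon ⌊112.61193/20⌋ = 5 → F; lat ⌊127.53909/10⌋ = 12 → M.
Square: lon ⌊12.61193/2⌋ = 6; lat ⌊7.53909/1⌋ = 7.
Subsquare: lon ⌊0.61193/0.0833333⌋ = 7 → h; lat ⌊0.53909/0.0416667⌋ = 12 → m.
Extended square: lon ⌊0.02860/0.00833333⌋ = 3; lat ⌊0.03909/0.00416667⌋ = 9.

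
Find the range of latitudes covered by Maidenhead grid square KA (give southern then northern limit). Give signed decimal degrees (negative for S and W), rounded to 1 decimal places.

-90.0, -80.0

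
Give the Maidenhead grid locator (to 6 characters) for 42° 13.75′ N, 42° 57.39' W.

Add 180° to longitude and 90° to latitude: 137.0435, 132.2292.
Field (20°×10°, letters A–R): 137.0435/20 → 6 → G, 132.2292/10 → 13 → N; chars GN.
Square (2°×1°, digits 0–9): 17.0435/2 → 8, 2.2292/1 → 2; chars 82.
Subsquare (5′×2.5′, letters a–x): 1.0435/0.0833333 → 12 → m, 0.2292/0.0416667 → 5 → f; chars mf.

GN82mf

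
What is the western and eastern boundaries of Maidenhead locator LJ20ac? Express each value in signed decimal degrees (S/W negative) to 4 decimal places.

Field L=11, J=9: +11·20° lon, +9·10° lat → SW at lon 40°, lat 0°.
Square 2, 0: +2·2° lon, +0·1° lat → SW at lon 44°, lat 0°.
Subsquare a=0, c=2: +0·0.0833333° lon, +2·0.0416667° lat → SW at lon 44°, lat 0.0833333°.
Cell spans 0.0833333° lon × 0.0416667° lat.
west 44.0000, east 44.0833.

44.0000, 44.0833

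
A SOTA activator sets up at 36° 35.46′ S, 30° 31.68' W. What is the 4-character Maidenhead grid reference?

Add 180° to longitude and 90° to latitude: 149.47, 53.41.
Field: 149.47/20 → 7 → H, 53.41/10 → 5 → F; chars HF.
Square: 9.47/2 → 4, 3.41/1 → 3; chars 43.

HF43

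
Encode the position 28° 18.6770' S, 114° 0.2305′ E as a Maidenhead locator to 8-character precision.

Shift to the Maidenhead origin (180°W, 90°S): lon 294.00384, lat 61.68872.
Field: lon ⌊294.00384/20⌋ = 14 → O; lat ⌊61.68872/10⌋ = 6 → G.
Square: lon ⌊14.00384/2⌋ = 7; lat ⌊1.68872/1⌋ = 1.
Subsquare: lon ⌊0.00384/0.0833333⌋ = 0 → a; lat ⌊0.68872/0.0416667⌋ = 16 → q.
Extended square: lon ⌊0.00384/0.00833333⌋ = 0; lat ⌊0.02205/0.00416667⌋ = 5.

OG71aq05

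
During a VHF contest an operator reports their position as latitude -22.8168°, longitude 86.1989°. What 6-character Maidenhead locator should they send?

NG37ce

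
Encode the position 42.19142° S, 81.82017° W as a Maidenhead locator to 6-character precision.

Offset from 180°W / 90°S: lon 98.1798°, lat 47.8086°.
Field (20°×10°, letters A–R): lon ⌊98.1798/20⌋ = 4 → E; lat ⌊47.8086/10⌋ = 4 → E.
Square (2°×1°, digits 0–9): lon ⌊18.1798/2⌋ = 9; lat ⌊7.8086/1⌋ = 7.
Subsquare (5′×2.5′, letters a–x): lon ⌊0.1798/0.0833333⌋ = 2 → c; lat ⌊0.8086/0.0416667⌋ = 19 → t.

EE97ct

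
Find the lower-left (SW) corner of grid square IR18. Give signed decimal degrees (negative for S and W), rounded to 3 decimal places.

Field I=8, R=17: +8·20° lon, +17·10° lat → SW at lon -20°, lat 80°.
Square 1, 8: +1·2° lon, +8·1° lat → SW at lon -18°, lat 88°.
latitude 88.000, longitude -18.000.

88.000, -18.000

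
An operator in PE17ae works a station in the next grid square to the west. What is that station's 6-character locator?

PE07xe

Longitude subsquare a = 0; −1 → -1, wraps to 23 = x, carry into square.
Longitude square 1; −1 → 0.
The latitude characters are unchanged.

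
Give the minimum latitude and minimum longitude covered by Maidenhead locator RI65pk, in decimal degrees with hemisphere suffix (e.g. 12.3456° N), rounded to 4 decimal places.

4.5833° S, 173.2500° E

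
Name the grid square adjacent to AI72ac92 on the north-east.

Longitude extended square 9; +1 → 10, wraps to 0, carry into subsquare.
Longitude subsquare a = 0; +1 → 1 = b.
Latitude extended square 2; +1 → 3.

AI72bc03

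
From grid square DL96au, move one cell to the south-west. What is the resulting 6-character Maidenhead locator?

DL86xt

Longitude subsquare a = 0; −1 → -1, wraps to 23 = x, carry into square.
Longitude square 9; −1 → 8.
Latitude subsquare u = 20; −1 → 19 = t.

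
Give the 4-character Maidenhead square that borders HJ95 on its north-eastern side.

IJ06

Longitude square 9; +1 → 10, wraps to 0, carry into field.
Longitude field H = 7; +1 → 8 = I.
Latitude square 5; +1 → 6.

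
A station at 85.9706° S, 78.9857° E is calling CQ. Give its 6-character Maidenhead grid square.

MA94la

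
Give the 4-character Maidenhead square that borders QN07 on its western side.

PN97

Longitude square 0; −1 → -1, wraps to 9, carry into field.
Longitude field Q = 16; −1 → 15 = P.
The latitude characters are unchanged.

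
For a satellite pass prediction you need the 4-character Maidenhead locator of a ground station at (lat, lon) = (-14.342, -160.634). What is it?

Add 180° to longitude and 90° to latitude: 19.37, 75.66.
Field: lon ⌊19.37/20⌋ = 0 → A; lat ⌊75.66/10⌋ = 7 → H.
Square: lon ⌊19.37/2⌋ = 9; lat ⌊5.66/1⌋ = 5.

AH95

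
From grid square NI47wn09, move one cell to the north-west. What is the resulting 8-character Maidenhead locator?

NI47vo90

Longitude extended square 0; −1 → -1, wraps to 9, carry into subsquare.
Longitude subsquare w = 22; −1 → 21 = v.
Latitude extended square 9; +1 → 10, wraps to 0, carry into subsquare.
Latitude subsquare n = 13; +1 → 14 = o.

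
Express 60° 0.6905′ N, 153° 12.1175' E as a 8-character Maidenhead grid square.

Offset from 180°W / 90°S: lon 333.20196°, lat 150.01151°.
Field: lon ⌊333.20196/20⌋ = 16 → Q; lat ⌊150.01151/10⌋ = 15 → P.
Square: lon ⌊13.20196/2⌋ = 6; lat ⌊0.01151/1⌋ = 0.
Subsquare: lon ⌊1.20196/0.0833333⌋ = 14 → o; lat ⌊0.01151/0.0416667⌋ = 0 → a.
Extended square: lon ⌊0.03529/0.00833333⌋ = 4; lat ⌊0.01151/0.00416667⌋ = 2.

QP60oa42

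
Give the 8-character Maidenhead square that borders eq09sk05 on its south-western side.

EQ09rk94

Longitude extended square 0; −1 → -1, wraps to 9, carry into subsquare.
Longitude subsquare s = 18; −1 → 17 = r.
Latitude extended square 5; −1 → 4.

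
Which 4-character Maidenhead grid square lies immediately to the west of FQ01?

Longitude square 0; −1 → -1, wraps to 9, carry into field.
Longitude field F = 5; −1 → 4 = E.
The latitude characters are unchanged.

EQ91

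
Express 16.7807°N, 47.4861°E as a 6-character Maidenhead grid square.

LK36rs

Add 180° to longitude and 90° to latitude: 227.4861, 106.7807.
Field (20°×10°, letters A–R): 227.4861/20 → 11 → L, 106.7807/10 → 10 → K; chars LK.
Square (2°×1°, digits 0–9): 7.4861/2 → 3, 6.7807/1 → 6; chars 36.
Subsquare (5′×2.5′, letters a–x): 1.4861/0.0833333 → 17 → r, 0.7807/0.0416667 → 18 → s; chars rs.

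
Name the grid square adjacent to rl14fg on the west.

Longitude subsquare f = 5; −1 → 4 = e.
The latitude characters are unchanged.

RL14eg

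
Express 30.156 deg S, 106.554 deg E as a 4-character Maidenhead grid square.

Offset from 180°W / 90°S: lon 286.55°, lat 59.84°.
Field: lon ⌊286.55/20⌋ = 14 → O; lat ⌊59.84/10⌋ = 5 → F.
Square: lon ⌊6.55/2⌋ = 3; lat ⌊9.84/1⌋ = 9.

OF39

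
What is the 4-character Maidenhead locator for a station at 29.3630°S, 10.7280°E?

Add 180° to longitude and 90° to latitude: 190.73, 60.64.
Field: lon ⌊190.73/20⌋ = 9 → J; lat ⌊60.64/10⌋ = 6 → G.
Square: lon ⌊10.73/2⌋ = 5; lat ⌊0.64/1⌋ = 0.

JG50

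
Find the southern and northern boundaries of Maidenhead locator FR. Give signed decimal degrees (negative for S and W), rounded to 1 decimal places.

80.0, 90.0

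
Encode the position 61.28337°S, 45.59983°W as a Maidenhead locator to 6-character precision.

GC78er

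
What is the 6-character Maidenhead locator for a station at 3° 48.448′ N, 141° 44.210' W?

BJ93dt

Offset from 180°W / 90°S: lon 38.2632°, lat 93.8075°.
Field: lon ⌊38.2632/20⌋ = 1 → B; lat ⌊93.8075/10⌋ = 9 → J.
Square: lon ⌊18.2632/2⌋ = 9; lat ⌊3.8075/1⌋ = 3.
Subsquare: lon ⌊0.2632/0.0833333⌋ = 3 → d; lat ⌊0.8075/0.0416667⌋ = 19 → t.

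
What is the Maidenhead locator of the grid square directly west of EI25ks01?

Longitude extended square 0; −1 → -1, wraps to 9, carry into subsquare.
Longitude subsquare k = 10; −1 → 9 = j.
The latitude characters are unchanged.

EI25js91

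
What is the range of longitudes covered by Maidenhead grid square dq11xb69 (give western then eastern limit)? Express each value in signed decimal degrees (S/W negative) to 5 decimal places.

-116.03333, -116.02500

Field D=3, Q=16: +3·20° lon, +16·10° lat → SW at lon -120°, lat 70°.
Square 1, 1: +1·2° lon, +1·1° lat → SW at lon -118°, lat 71°.
Subsquare x=23, b=1: +23·0.0833333° lon, +1·0.0416667° lat → SW at lon -116.083°, lat 71.0417°.
Extended square 6, 9: +6·0.00833333° lon, +9·0.00416667° lat → SW at lon -116.033°, lat 71.0792°.
Cell spans 0.00833333° lon × 0.00416667° lat.
west -116.03333, east -116.02500.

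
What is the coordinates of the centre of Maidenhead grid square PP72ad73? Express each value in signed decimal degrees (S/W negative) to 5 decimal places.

62.13958, 134.06250

Field P=15, P=15: +15·20° lon, +15·10° lat → SW at lon 120°, lat 60°.
Square 7, 2: +7·2° lon, +2·1° lat → SW at lon 134°, lat 62°.
Subsquare a=0, d=3: +0·0.0833333° lon, +3·0.0416667° lat → SW at lon 134°, lat 62.125°.
Extended square 7, 3: +7·0.00833333° lon, +3·0.00416667° lat → SW at lon 134.058°, lat 62.1375°.
Cell spans 0.00833333° lon × 0.00416667° lat. Centre is SW corner plus half of each.
latitude 62.13958, longitude 134.06250.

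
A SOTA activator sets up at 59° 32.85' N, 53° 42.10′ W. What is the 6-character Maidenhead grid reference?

Offset from 180°W / 90°S: lon 126.2983°, lat 149.5475°.
Field: 126.2983/20 → 6 → G, 149.5475/10 → 14 → O; chars GO.
Square: 6.2983/2 → 3, 9.5475/1 → 9; chars 39.
Subsquare: 0.2983/0.0833333 → 3 → d, 0.5475/0.0416667 → 13 → n; chars dn.

GO39dn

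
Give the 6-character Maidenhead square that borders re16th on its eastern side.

Longitude subsquare t = 19; +1 → 20 = u.
The latitude characters are unchanged.

RE16uh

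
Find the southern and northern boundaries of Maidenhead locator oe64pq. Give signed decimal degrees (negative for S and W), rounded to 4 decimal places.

Field O=14, E=4: +14·20° lon, +4·10° lat → SW at lon 100°, lat -50°.
Square 6, 4: +6·2° lon, +4·1° lat → SW at lon 112°, lat -46°.
Subsquare p=15, q=16: +15·0.0833333° lon, +16·0.0416667° lat → SW at lon 113.25°, lat -45.3333°.
Cell spans 0.0833333° lon × 0.0416667° lat.
south -45.3333, north -45.2917.

-45.3333, -45.2917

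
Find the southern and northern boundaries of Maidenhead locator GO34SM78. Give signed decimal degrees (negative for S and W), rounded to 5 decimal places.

54.53333, 54.53750

Field G=6, O=14: +6·20° lon, +14·10° lat → SW at lon -60°, lat 50°.
Square 3, 4: +3·2° lon, +4·1° lat → SW at lon -54°, lat 54°.
Subsquare s=18, m=12: +18·0.0833333° lon, +12·0.0416667° lat → SW at lon -52.5°, lat 54.5°.
Extended square 7, 8: +7·0.00833333° lon, +8·0.00416667° lat → SW at lon -52.4417°, lat 54.5333°.
Cell spans 0.00833333° lon × 0.00416667° lat.
south 54.53333, north 54.53750.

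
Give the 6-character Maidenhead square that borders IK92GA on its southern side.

Latitude subsquare a = 0; −1 → -1, wraps to 23 = x, carry into square.
Latitude square 2; −1 → 1.
The longitude characters are unchanged.

IK91gx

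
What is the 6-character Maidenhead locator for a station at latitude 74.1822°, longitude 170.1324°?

Add 180° to longitude and 90° to latitude: 350.1324, 164.1822.
Field: lon ⌊350.1324/20⌋ = 17 → R; lat ⌊164.1822/10⌋ = 16 → Q.
Square: lon ⌊10.1324/2⌋ = 5; lat ⌊4.1822/1⌋ = 4.
Subsquare: lon ⌊0.1324/0.0833333⌋ = 1 → b; lat ⌊0.1822/0.0416667⌋ = 4 → e.

RQ54be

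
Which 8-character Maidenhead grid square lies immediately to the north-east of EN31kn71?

EN31kn82

Longitude extended square 7; +1 → 8.
Latitude extended square 1; +1 → 2.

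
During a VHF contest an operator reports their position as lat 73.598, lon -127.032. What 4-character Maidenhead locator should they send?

Shift to the Maidenhead origin (180°W, 90°S): lon 52.97, lat 163.60.
Field: 52.97/20 → 2 → C, 163.60/10 → 16 → Q; chars CQ.
Square: 12.97/2 → 6, 3.60/1 → 3; chars 63.

CQ63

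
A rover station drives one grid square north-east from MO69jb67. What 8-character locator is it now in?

MO69jb78

Longitude extended square 6; +1 → 7.
Latitude extended square 7; +1 → 8.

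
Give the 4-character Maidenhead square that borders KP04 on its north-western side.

Longitude square 0; −1 → -1, wraps to 9, carry into field.
Longitude field K = 10; −1 → 9 = J.
Latitude square 4; +1 → 5.

JP95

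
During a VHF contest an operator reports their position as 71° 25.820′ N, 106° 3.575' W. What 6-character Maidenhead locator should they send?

DQ61xk

Offset from 180°W / 90°S: lon 73.9404°, lat 161.4303°.
Field: 73.9404/20 → 3 → D, 161.4303/10 → 16 → Q; chars DQ.
Square: 13.9404/2 → 6, 1.4303/1 → 1; chars 61.
Subsquare: 1.9404/0.0833333 → 23 → x, 0.4303/0.0416667 → 10 → k; chars xk.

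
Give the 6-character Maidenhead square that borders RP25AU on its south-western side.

Longitude subsquare a = 0; −1 → -1, wraps to 23 = x, carry into square.
Longitude square 2; −1 → 1.
Latitude subsquare u = 20; −1 → 19 = t.

RP15xt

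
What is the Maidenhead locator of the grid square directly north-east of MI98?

NI09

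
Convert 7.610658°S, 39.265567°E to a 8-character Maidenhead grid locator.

KI92pj13

Shift to the Maidenhead origin (180°W, 90°S): lon 219.26557, lat 82.38934.
Field: 219.26557/20 → 10 → K, 82.38934/10 → 8 → I; chars KI.
Square: 19.26557/2 → 9, 2.38934/1 → 2; chars 92.
Subsquare: 1.26557/0.0833333 → 15 → p, 0.38934/0.0416667 → 9 → j; chars pj.
Extended square: 0.01557/0.00833333 → 1, 0.01434/0.00416667 → 3; chars 13.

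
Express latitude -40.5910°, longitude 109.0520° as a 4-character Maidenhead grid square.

Shift to the Maidenhead origin (180°W, 90°S): lon 289.05, lat 49.41.
Field (20°×10°, letters A–R): lon ⌊289.05/20⌋ = 14 → O; lat ⌊49.41/10⌋ = 4 → E.
Square (2°×1°, digits 0–9): lon ⌊9.05/2⌋ = 4; lat ⌊9.41/1⌋ = 9.

OE49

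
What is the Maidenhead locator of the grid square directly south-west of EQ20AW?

EQ10xv

Longitude subsquare a = 0; −1 → -1, wraps to 23 = x, carry into square.
Longitude square 2; −1 → 1.
Latitude subsquare w = 22; −1 → 21 = v.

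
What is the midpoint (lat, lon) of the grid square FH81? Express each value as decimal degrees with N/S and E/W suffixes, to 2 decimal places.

18.50° S, 63.00° W

Field F=5, H=7: +5·20° lon, +7·10° lat → SW at lon -80°, lat -20°.
Square 8, 1: +8·2° lon, +1·1° lat → SW at lon -64°, lat -19°.
Cell spans 2° lon × 1° lat. Centre is SW corner plus half of each.
latitude 18.50° S, longitude 63.00° W.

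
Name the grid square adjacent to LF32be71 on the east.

LF32be81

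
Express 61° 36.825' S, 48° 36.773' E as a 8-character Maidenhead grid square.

LC48hj32

Add 180° to longitude and 90° to latitude: 228.61288, 28.38625.
Field (20°×10°, letters A–R): lon ⌊228.61288/20⌋ = 11 → L; lat ⌊28.38625/10⌋ = 2 → C.
Square (2°×1°, digits 0–9): lon ⌊8.61288/2⌋ = 4; lat ⌊8.38625/1⌋ = 8.
Subsquare (5′×2.5′, letters a–x): lon ⌊0.61288/0.0833333⌋ = 7 → h; lat ⌊0.38625/0.0416667⌋ = 9 → j.
Extended square (30″×15″, digits 0–9): lon ⌊0.02955/0.00833333⌋ = 3; lat ⌊0.01125/0.00416667⌋ = 2.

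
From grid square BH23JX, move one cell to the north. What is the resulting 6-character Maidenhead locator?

BH24ja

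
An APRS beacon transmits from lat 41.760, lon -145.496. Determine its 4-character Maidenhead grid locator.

Shift to the Maidenhead origin (180°W, 90°S): lon 34.50, lat 131.76.
Field: 34.50/20 → 1 → B, 131.76/10 → 13 → N; chars BN.
Square: 14.50/2 → 7, 1.76/1 → 1; chars 71.

BN71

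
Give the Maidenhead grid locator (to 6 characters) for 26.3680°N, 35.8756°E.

Add 180° to longitude and 90° to latitude: 215.8756, 116.3680.
Field (20°×10°, letters A–R): 215.8756/20 → 10 → K, 116.3680/10 → 11 → L; chars KL.
Square (2°×1°, digits 0–9): 15.8756/2 → 7, 6.3680/1 → 6; chars 76.
Subsquare (5′×2.5′, letters a–x): 1.8756/0.0833333 → 22 → w, 0.3680/0.0416667 → 8 → i; chars wi.

KL76wi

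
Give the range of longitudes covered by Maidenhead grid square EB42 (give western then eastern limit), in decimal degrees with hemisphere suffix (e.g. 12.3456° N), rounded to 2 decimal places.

Field E=4, B=1: +4·20° lon, +1·10° lat → SW at lon -100°, lat -80°.
Square 4, 2: +4·2° lon, +2·1° lat → SW at lon -92°, lat -78°.
Cell spans 2° lon × 1° lat.
west 92.00° W, east 90.00° W.

92.00° W, 90.00° W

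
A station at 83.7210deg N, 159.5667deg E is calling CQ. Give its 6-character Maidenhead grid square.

QR93sr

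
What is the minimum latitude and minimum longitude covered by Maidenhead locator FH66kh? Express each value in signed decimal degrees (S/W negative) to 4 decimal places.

Field F=5, H=7: +5·20° lon, +7·10° lat → SW at lon -80°, lat -20°.
Square 6, 6: +6·2° lon, +6·1° lat → SW at lon -68°, lat -14°.
Subsquare k=10, h=7: +10·0.0833333° lon, +7·0.0416667° lat → SW at lon -67.1667°, lat -13.7083°.
latitude -13.7083, longitude -67.1667.

-13.7083, -67.1667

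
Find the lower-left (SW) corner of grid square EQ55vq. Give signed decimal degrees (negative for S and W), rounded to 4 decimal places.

Field E=4, Q=16: +4·20° lon, +16·10° lat → SW at lon -100°, lat 70°.
Square 5, 5: +5·2° lon, +5·1° lat → SW at lon -90°, lat 75°.
Subsquare v=21, q=16: +21·0.0833333° lon, +16·0.0416667° lat → SW at lon -88.25°, lat 75.6667°.
latitude 75.6667, longitude -88.2500.

75.6667, -88.2500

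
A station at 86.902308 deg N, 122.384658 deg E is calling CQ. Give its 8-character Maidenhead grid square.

Shift to the Maidenhead origin (180°W, 90°S): lon 302.38466, lat 176.90231.
Field: 302.38466/20 → 15 → P, 176.90231/10 → 17 → R; chars PR.
Square: 2.38466/2 → 1, 6.90231/1 → 6; chars 16.
Subsquare: 0.38466/0.0833333 → 4 → e, 0.90231/0.0416667 → 21 → v; chars ev.
Extended square: 0.05132/0.00833333 → 6, 0.02731/0.00416667 → 6; chars 66.

PR16ev66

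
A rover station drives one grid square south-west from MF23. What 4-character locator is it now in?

MF12

Longitude square 2; −1 → 1.
Latitude square 3; −1 → 2.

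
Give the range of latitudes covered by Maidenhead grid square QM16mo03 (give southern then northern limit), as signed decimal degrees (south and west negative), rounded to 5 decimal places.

Field Q=16, M=12: +16·20° lon, +12·10° lat → SW at lon 140°, lat 30°.
Square 1, 6: +1·2° lon, +6·1° lat → SW at lon 142°, lat 36°.
Subsquare m=12, o=14: +12·0.0833333° lon, +14·0.0416667° lat → SW at lon 143°, lat 36.5833°.
Extended square 0, 3: +0·0.00833333° lon, +3·0.00416667° lat → SW at lon 143°, lat 36.5958°.
Cell spans 0.00833333° lon × 0.00416667° lat.
south 36.59583, north 36.60000.

36.59583, 36.60000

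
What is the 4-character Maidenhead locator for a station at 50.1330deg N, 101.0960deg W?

DO90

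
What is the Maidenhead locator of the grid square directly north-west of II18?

II09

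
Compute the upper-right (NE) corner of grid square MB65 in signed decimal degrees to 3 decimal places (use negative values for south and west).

-74.000, 74.000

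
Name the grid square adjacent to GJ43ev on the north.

GJ43ew

Latitude subsquare v = 21; +1 → 22 = w.
The longitude characters are unchanged.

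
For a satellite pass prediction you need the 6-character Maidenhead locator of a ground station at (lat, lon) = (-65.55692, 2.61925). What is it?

JC14hk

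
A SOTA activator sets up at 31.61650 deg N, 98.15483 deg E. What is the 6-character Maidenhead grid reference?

NM91bo

Offset from 180°W / 90°S: lon 278.1548°, lat 121.6165°.
Field (20°×10°, letters A–R): 278.1548/20 → 13 → N, 121.6165/10 → 12 → M; chars NM.
Square (2°×1°, digits 0–9): 18.1548/2 → 9, 1.6165/1 → 1; chars 91.
Subsquare (5′×2.5′, letters a–x): 0.1548/0.0833333 → 1 → b, 0.6165/0.0416667 → 14 → o; chars bo.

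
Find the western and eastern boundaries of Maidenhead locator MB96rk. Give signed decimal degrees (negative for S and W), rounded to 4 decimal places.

79.4167, 79.5000

Field M=12, B=1: +12·20° lon, +1·10° lat → SW at lon 60°, lat -80°.
Square 9, 6: +9·2° lon, +6·1° lat → SW at lon 78°, lat -74°.
Subsquare r=17, k=10: +17·0.0833333° lon, +10·0.0416667° lat → SW at lon 79.4167°, lat -73.5833°.
Cell spans 0.0833333° lon × 0.0416667° lat.
west 79.4167, east 79.5000.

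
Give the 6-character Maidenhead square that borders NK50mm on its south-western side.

Longitude subsquare m = 12; −1 → 11 = l.
Latitude subsquare m = 12; −1 → 11 = l.

NK50ll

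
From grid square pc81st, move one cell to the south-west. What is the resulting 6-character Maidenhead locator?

PC81rs

Longitude subsquare s = 18; −1 → 17 = r.
Latitude subsquare t = 19; −1 → 18 = s.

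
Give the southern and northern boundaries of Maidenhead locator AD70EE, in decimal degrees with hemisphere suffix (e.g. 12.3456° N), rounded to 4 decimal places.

59.8333° S, 59.7917° S

Field A=0, D=3: +0·20° lon, +3·10° lat → SW at lon -180°, lat -60°.
Square 7, 0: +7·2° lon, +0·1° lat → SW at lon -166°, lat -60°.
Subsquare e=4, e=4: +4·0.0833333° lon, +4·0.0416667° lat → SW at lon -165.667°, lat -59.8333°.
Cell spans 0.0833333° lon × 0.0416667° lat.
south 59.8333° S, north 59.7917° S.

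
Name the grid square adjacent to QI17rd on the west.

Longitude subsquare r = 17; −1 → 16 = q.
The latitude characters are unchanged.

QI17qd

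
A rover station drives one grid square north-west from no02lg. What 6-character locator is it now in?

NO02kh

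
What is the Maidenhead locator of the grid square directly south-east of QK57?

Longitude square 5; +1 → 6.
Latitude square 7; −1 → 6.

QK66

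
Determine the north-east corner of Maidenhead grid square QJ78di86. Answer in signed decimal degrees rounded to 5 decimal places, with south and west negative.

8.36250, 154.32500

Field Q=16, J=9: +16·20° lon, +9·10° lat → SW at lon 140°, lat 0°.
Square 7, 8: +7·2° lon, +8·1° lat → SW at lon 154°, lat 8°.
Subsquare d=3, i=8: +3·0.0833333° lon, +8·0.0416667° lat → SW at lon 154.25°, lat 8.33333°.
Extended square 8, 6: +8·0.00833333° lon, +6·0.00416667° lat → SW at lon 154.317°, lat 8.35833°.
Cell spans 0.00833333° lon × 0.00416667° lat. NE corner is SW corner plus one full cell.
latitude 8.36250, longitude 154.32500.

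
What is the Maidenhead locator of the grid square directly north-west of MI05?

LI96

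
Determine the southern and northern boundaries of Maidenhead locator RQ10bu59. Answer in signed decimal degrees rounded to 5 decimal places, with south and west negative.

70.87083, 70.87500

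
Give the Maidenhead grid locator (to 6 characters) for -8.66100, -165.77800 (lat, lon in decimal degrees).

AI71ci

Add 180° to longitude and 90° to latitude: 14.2220, 81.3390.
Field: 14.2220/20 → 0 → A, 81.3390/10 → 8 → I; chars AI.
Square: 14.2220/2 → 7, 1.3390/1 → 1; chars 71.
Subsquare: 0.2220/0.0833333 → 2 → c, 0.3390/0.0416667 → 8 → i; chars ci.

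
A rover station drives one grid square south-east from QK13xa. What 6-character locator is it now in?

QK22ax

Longitude subsquare x = 23; +1 → 24, wraps to 0 = a, carry into square.
Longitude square 1; +1 → 2.
Latitude subsquare a = 0; −1 → -1, wraps to 23 = x, carry into square.
Latitude square 3; −1 → 2.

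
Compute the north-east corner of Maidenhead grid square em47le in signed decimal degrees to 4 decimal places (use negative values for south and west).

Field E=4, M=12: +4·20° lon, +12·10° lat → SW at lon -100°, lat 30°.
Square 4, 7: +4·2° lon, +7·1° lat → SW at lon -92°, lat 37°.
Subsquare l=11, e=4: +11·0.0833333° lon, +4·0.0416667° lat → SW at lon -91.0833°, lat 37.1667°.
Cell spans 0.0833333° lon × 0.0416667° lat. NE corner is SW corner plus one full cell.
latitude 37.2083, longitude -91.0000.

37.2083, -91.0000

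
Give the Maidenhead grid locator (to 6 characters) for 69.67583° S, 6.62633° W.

Offset from 180°W / 90°S: lon 173.3737°, lat 20.3242°.
Field (20°×10°, letters A–R): lon ⌊173.3737/20⌋ = 8 → I; lat ⌊20.3242/10⌋ = 2 → C.
Square (2°×1°, digits 0–9): lon ⌊13.3737/2⌋ = 6; lat ⌊0.3242/1⌋ = 0.
Subsquare (5′×2.5′, letters a–x): lon ⌊1.3737/0.0833333⌋ = 16 → q; lat ⌊0.3242/0.0416667⌋ = 7 → h.

IC60qh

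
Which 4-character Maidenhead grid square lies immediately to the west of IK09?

Longitude square 0; −1 → -1, wraps to 9, carry into field.
Longitude field I = 8; −1 → 7 = H.
The latitude characters are unchanged.

HK99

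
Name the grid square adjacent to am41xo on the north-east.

AM51ap

Longitude subsquare x = 23; +1 → 24, wraps to 0 = a, carry into square.
Longitude square 4; +1 → 5.
Latitude subsquare o = 14; +1 → 15 = p.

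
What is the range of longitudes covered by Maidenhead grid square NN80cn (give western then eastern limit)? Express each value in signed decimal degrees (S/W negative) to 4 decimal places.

96.1667, 96.2500

Field N=13, N=13: +13·20° lon, +13·10° lat → SW at lon 80°, lat 40°.
Square 8, 0: +8·2° lon, +0·1° lat → SW at lon 96°, lat 40°.
Subsquare c=2, n=13: +2·0.0833333° lon, +13·0.0416667° lat → SW at lon 96.1667°, lat 40.5417°.
Cell spans 0.0833333° lon × 0.0416667° lat.
west 96.1667, east 96.2500.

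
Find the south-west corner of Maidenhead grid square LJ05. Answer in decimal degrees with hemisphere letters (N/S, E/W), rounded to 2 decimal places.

5.00° N, 40.00° E

Field L=11, J=9: +11·20° lon, +9·10° lat → SW at lon 40°, lat 0°.
Square 0, 5: +0·2° lon, +5·1° lat → SW at lon 40°, lat 5°.
latitude 5.00° N, longitude 40.00° E.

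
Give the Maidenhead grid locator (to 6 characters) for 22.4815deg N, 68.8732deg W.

Offset from 180°W / 90°S: lon 111.1268°, lat 112.4815°.
Field: 111.1268/20 → 5 → F, 112.4815/10 → 11 → L; chars FL.
Square: 11.1268/2 → 5, 2.4815/1 → 2; chars 52.
Subsquare: 1.1268/0.0833333 → 13 → n, 0.4815/0.0416667 → 11 → l; chars nl.

FL52nl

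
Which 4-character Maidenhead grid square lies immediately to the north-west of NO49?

Longitude square 4; −1 → 3.
Latitude square 9; +1 → 10, wraps to 0, carry into field.
Latitude field O = 14; +1 → 15 = P.

NP30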